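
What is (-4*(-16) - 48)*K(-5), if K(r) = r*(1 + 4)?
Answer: -400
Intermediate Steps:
K(r) = 5*r (K(r) = r*5 = 5*r)
(-4*(-16) - 48)*K(-5) = (-4*(-16) - 48)*(5*(-5)) = (64 - 48)*(-25) = 16*(-25) = -400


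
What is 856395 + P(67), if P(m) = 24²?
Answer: 856971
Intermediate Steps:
P(m) = 576
856395 + P(67) = 856395 + 576 = 856971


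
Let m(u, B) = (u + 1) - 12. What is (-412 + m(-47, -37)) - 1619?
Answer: -2089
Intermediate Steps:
m(u, B) = -11 + u (m(u, B) = (1 + u) - 12 = -11 + u)
(-412 + m(-47, -37)) - 1619 = (-412 + (-11 - 47)) - 1619 = (-412 - 58) - 1619 = -470 - 1619 = -2089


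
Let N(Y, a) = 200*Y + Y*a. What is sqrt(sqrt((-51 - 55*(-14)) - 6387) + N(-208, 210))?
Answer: sqrt(-85280 + 2*I*sqrt(1417)) ≈ 0.129 + 292.03*I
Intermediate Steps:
sqrt(sqrt((-51 - 55*(-14)) - 6387) + N(-208, 210)) = sqrt(sqrt((-51 - 55*(-14)) - 6387) - 208*(200 + 210)) = sqrt(sqrt((-51 + 770) - 6387) - 208*410) = sqrt(sqrt(719 - 6387) - 85280) = sqrt(sqrt(-5668) - 85280) = sqrt(2*I*sqrt(1417) - 85280) = sqrt(-85280 + 2*I*sqrt(1417))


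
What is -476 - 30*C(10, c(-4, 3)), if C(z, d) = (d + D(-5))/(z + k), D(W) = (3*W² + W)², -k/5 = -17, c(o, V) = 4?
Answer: -38468/19 ≈ -2024.6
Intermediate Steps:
k = 85 (k = -5*(-17) = 85)
D(W) = (W + 3*W²)²
C(z, d) = (4900 + d)/(85 + z) (C(z, d) = (d + (-5)²*(1 + 3*(-5))²)/(z + 85) = (d + 25*(1 - 15)²)/(85 + z) = (d + 25*(-14)²)/(85 + z) = (d + 25*196)/(85 + z) = (d + 4900)/(85 + z) = (4900 + d)/(85 + z))
-476 - 30*C(10, c(-4, 3)) = -476 - 30*(4900 + 4)/(85 + 10) = -476 - 30*4904/95 = -476 - 29424/19 = -38468/19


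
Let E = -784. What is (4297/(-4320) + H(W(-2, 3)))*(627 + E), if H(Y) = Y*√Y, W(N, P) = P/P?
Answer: -3611/4320 ≈ -0.83588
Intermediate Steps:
W(N, P) = 1
H(Y) = Y^(3/2)
(4297/(-4320) + H(W(-2, 3)))*(627 + E) = (4297/(-4320) + 1^(3/2))*(627 - 784) = (4297*(-1/4320) + 1)*(-157) = (-4297/4320 + 1)*(-157) = (23/4320)*(-157) = -3611/4320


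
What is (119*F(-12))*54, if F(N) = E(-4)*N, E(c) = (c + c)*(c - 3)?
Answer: -4318272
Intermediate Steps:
E(c) = 2*c*(-3 + c) (E(c) = (2*c)*(-3 + c) = 2*c*(-3 + c))
F(N) = 56*N (F(N) = (2*(-4)*(-3 - 4))*N = (2*(-4)*(-7))*N = 56*N)
(119*F(-12))*54 = (119*(56*(-12)))*54 = (119*(-672))*54 = -79968*54 = -4318272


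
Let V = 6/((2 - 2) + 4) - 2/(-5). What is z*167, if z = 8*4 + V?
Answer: 56613/10 ≈ 5661.3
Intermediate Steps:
V = 19/10 (V = 6/(0 + 4) - 2*(-⅕) = 6/4 + ⅖ = 6*(¼) + ⅖ = 3/2 + ⅖ = 19/10 ≈ 1.9000)
z = 339/10 (z = 8*4 + 19/10 = 32 + 19/10 = 339/10 ≈ 33.900)
z*167 = (339/10)*167 = 56613/10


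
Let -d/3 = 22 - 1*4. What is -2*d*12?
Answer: 1296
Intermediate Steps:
d = -54 (d = -3*(22 - 1*4) = -3*(22 - 4) = -3*18 = -54)
-2*d*12 = -2*(-54)*12 = 108*12 = 1296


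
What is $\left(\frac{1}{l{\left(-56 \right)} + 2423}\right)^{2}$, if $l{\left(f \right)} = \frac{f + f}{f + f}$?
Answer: $\frac{1}{5875776} \approx 1.7019 \cdot 10^{-7}$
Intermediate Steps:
$l{\left(f \right)} = 1$ ($l{\left(f \right)} = \frac{2 f}{2 f} = 2 f \frac{1}{2 f} = 1$)
$\left(\frac{1}{l{\left(-56 \right)} + 2423}\right)^{2} = \left(\frac{1}{1 + 2423}\right)^{2} = \left(\frac{1}{2424}\right)^{2} = \frac{1}{5875776}$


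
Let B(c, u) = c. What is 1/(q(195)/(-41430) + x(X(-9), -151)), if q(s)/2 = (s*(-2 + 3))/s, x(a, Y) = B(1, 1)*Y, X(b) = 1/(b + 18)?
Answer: -20715/3127966 ≈ -0.0066225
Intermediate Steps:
X(b) = 1/(18 + b)
x(a, Y) = Y (x(a, Y) = 1*Y = Y)
q(s) = 2 (q(s) = 2*((s*(-2 + 3))/s) = 2*((s*1)/s) = 2*(s/s) = 2*1 = 2)
1/(q(195)/(-41430) + x(X(-9), -151)) = 1/(2/(-41430) - 151) = 1/(2*(-1/41430) - 151) = 1/(-1/20715 - 151) = 1/(-3127966/20715) = -20715/3127966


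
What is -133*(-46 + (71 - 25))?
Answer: 0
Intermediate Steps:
-133*(-46 + (71 - 25)) = -133*(-46 + 46) = -133*0 = 0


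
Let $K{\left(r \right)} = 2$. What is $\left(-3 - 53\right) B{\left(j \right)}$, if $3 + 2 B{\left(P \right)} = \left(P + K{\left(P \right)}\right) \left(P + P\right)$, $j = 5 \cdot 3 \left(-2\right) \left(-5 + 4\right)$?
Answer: $-53676$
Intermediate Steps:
$j = 30$ ($j = 15 \left(-2\right) \left(-1\right) = \left(-30\right) \left(-1\right) = 30$)
$B{\left(P \right)} = - \frac{3}{2} + P \left(2 + P\right)$ ($B{\left(P \right)} = - \frac{3}{2} + \frac{\left(P + 2\right) \left(P + P\right)}{2} = - \frac{3}{2} + \frac{\left(2 + P\right) 2 P}{2} = - \frac{3}{2} + \frac{2 P \left(2 + P\right)}{2} = - \frac{3}{2} + P \left(2 + P\right)$)
$\left(-3 - 53\right) B{\left(j \right)} = \left(-3 - 53\right) \left(- \frac{3}{2} + 30^{2} + 2 \cdot 30\right) = - 56 \left(- \frac{3}{2} + 900 + 60\right) = \left(-56\right) \frac{1917}{2} = -53676$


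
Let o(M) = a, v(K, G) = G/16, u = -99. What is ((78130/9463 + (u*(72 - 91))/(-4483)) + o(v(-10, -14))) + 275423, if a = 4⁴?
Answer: 11695360396978/42422629 ≈ 2.7569e+5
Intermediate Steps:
v(K, G) = G/16 (v(K, G) = G*(1/16) = G/16)
a = 256
o(M) = 256
((78130/9463 + (u*(72 - 91))/(-4483)) + o(v(-10, -14))) + 275423 = ((78130/9463 - 99*(72 - 91)/(-4483)) + 256) + 275423 = ((78130*(1/9463) - 99*(-19)*(-1/4483)) + 256) + 275423 = ((78130/9463 + 1881*(-1/4483)) + 256) + 275423 = ((78130/9463 - 1881/4483) + 256) + 275423 = (332456887/42422629 + 256) + 275423 = 11192649911/42422629 + 275423 = 11695360396978/42422629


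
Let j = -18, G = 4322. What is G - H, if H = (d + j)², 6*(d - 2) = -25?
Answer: 140951/36 ≈ 3915.3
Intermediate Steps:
d = -13/6 (d = 2 + (⅙)*(-25) = 2 - 25/6 = -13/6 ≈ -2.1667)
H = 14641/36 (H = (-13/6 - 18)² = (-121/6)² = 14641/36 ≈ 406.69)
G - H = 4322 - 1*14641/36 = 4322 - 14641/36 = 140951/36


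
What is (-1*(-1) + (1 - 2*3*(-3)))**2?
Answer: 400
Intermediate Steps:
(-1*(-1) + (1 - 2*3*(-3)))**2 = (1 + (1 - 6*(-3)))**2 = (1 + (1 + 18))**2 = (1 + 19)**2 = 20**2 = 400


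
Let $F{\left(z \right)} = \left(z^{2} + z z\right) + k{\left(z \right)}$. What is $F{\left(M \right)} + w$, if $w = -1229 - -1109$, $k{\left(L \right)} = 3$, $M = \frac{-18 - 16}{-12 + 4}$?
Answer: $- \frac{647}{8} \approx -80.875$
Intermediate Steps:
$M = \frac{17}{4}$ ($M = - \frac{34}{-8} = \left(-34\right) \left(- \frac{1}{8}\right) = \frac{17}{4} \approx 4.25$)
$F{\left(z \right)} = 3 + 2 z^{2}$ ($F{\left(z \right)} = \left(z^{2} + z z\right) + 3 = \left(z^{2} + z^{2}\right) + 3 = 2 z^{2} + 3 = 3 + 2 z^{2}$)
$w = -120$ ($w = -1229 + 1109 = -120$)
$F{\left(M \right)} + w = \left(3 + 2 \left(\frac{17}{4}\right)^{2}\right) - 120 = \left(3 + 2 \cdot \frac{289}{16}\right) - 120 = \left(3 + \frac{289}{8}\right) - 120 = \frac{313}{8} - 120 = - \frac{647}{8}$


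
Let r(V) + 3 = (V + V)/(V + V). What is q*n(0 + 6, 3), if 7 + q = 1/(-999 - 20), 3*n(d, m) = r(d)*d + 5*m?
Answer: -7134/1019 ≈ -7.0010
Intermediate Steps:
r(V) = -2 (r(V) = -3 + (V + V)/(V + V) = -3 + (2*V)/((2*V)) = -3 + (2*V)*(1/(2*V)) = -3 + 1 = -2)
n(d, m) = -2*d/3 + 5*m/3 (n(d, m) = (-2*d + 5*m)/3 = -2*d/3 + 5*m/3)
q = -7134/1019 (q = -7 + 1/(-999 - 20) = -7 + 1/(-1019) = -7 - 1/1019 = -7134/1019 ≈ -7.0010)
q*n(0 + 6, 3) = -7134*(-2*(0 + 6)/3 + (5/3)*3)/1019 = -7134*(-2/3*6 + 5)/1019 = -7134*(-4 + 5)/1019 = -7134/1019*1 = -7134/1019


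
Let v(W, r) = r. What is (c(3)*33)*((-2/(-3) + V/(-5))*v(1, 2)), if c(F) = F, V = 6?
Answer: -528/5 ≈ -105.60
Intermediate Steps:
(c(3)*33)*((-2/(-3) + V/(-5))*v(1, 2)) = (3*33)*((-2/(-3) + 6/(-5))*2) = 99*((-2*(-⅓) + 6*(-⅕))*2) = 99*((⅔ - 6/5)*2) = 99*(-8/15*2) = 99*(-16/15) = -528/5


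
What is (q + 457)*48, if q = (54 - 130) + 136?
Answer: 24816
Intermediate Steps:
q = 60 (q = -76 + 136 = 60)
(q + 457)*48 = (60 + 457)*48 = 517*48 = 24816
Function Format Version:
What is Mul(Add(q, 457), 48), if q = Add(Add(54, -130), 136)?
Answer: 24816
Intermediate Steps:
q = 60 (q = Add(-76, 136) = 60)
Mul(Add(q, 457), 48) = Mul(Add(60, 457), 48) = Mul(517, 48) = 24816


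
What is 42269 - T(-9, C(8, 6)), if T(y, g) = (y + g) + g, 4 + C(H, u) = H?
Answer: 42270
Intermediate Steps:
C(H, u) = -4 + H
T(y, g) = y + 2*g (T(y, g) = (g + y) + g = y + 2*g)
42269 - T(-9, C(8, 6)) = 42269 - (-9 + 2*(-4 + 8)) = 42269 - (-9 + 2*4) = 42269 - (-9 + 8) = 42269 - 1*(-1) = 42269 + 1 = 42270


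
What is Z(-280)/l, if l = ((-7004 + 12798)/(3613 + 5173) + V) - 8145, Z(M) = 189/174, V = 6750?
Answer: -276759/355269604 ≈ -0.00077901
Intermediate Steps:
Z(M) = 63/58 (Z(M) = 189*(1/174) = 63/58)
l = -6125338/4393 (l = ((-7004 + 12798)/(3613 + 5173) + 6750) - 8145 = (5794/8786 + 6750) - 8145 = (5794*(1/8786) + 6750) - 8145 = (2897/4393 + 6750) - 8145 = 29655647/4393 - 8145 = -6125338/4393 ≈ -1394.3)
Z(-280)/l = 63/(58*(-6125338/4393)) = (63/58)*(-4393/6125338) = -276759/355269604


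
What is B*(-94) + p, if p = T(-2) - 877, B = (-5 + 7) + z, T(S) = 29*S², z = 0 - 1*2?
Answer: -761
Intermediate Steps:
z = -2 (z = 0 - 2 = -2)
B = 0 (B = (-5 + 7) - 2 = 2 - 2 = 0)
p = -761 (p = 29*(-2)² - 877 = 29*4 - 877 = 116 - 877 = -761)
B*(-94) + p = 0*(-94) - 761 = 0 - 761 = -761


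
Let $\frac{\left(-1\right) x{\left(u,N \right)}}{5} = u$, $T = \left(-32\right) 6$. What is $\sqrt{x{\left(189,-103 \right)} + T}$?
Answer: $i \sqrt{1137} \approx 33.719 i$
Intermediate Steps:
$T = -192$
$x{\left(u,N \right)} = - 5 u$
$\sqrt{x{\left(189,-103 \right)} + T} = \sqrt{\left(-5\right) 189 - 192} = \sqrt{-945 - 192} = \sqrt{-1137} = i \sqrt{1137}$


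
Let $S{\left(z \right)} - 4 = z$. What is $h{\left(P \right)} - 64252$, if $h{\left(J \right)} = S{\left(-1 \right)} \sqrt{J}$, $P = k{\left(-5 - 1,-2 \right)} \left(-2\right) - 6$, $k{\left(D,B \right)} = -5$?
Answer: $-64246$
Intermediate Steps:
$S{\left(z \right)} = 4 + z$
$P = 4$ ($P = \left(-5\right) \left(-2\right) - 6 = 10 - 6 = 4$)
$h{\left(J \right)} = 3 \sqrt{J}$ ($h{\left(J \right)} = \left(4 - 1\right) \sqrt{J} = 3 \sqrt{J}$)
$h{\left(P \right)} - 64252 = 3 \sqrt{4} - 64252 = 3 \cdot 2 - 64252 = 6 - 64252 = -64246$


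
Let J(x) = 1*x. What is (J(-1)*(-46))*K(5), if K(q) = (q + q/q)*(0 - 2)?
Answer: -552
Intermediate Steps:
J(x) = x
K(q) = -2 - 2*q (K(q) = (q + 1)*(-2) = (1 + q)*(-2) = -2 - 2*q)
(J(-1)*(-46))*K(5) = (-1*(-46))*(-2 - 2*5) = 46*(-2 - 10) = 46*(-12) = -552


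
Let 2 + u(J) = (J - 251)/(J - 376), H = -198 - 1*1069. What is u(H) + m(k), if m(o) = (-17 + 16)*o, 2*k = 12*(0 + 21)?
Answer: -208786/1643 ≈ -127.08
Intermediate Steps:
H = -1267 (H = -198 - 1069 = -1267)
u(J) = -2 + (-251 + J)/(-376 + J) (u(J) = -2 + (J - 251)/(J - 376) = -2 + (-251 + J)/(-376 + J))
k = 126 (k = (12*(0 + 21))/2 = (12*21)/2 = (½)*252 = 126)
m(o) = -o
u(H) + m(k) = (501 - 1*(-1267))/(-376 - 1267) - 1*126 = (501 + 1267)/(-1643) - 126 = -1/1643*1768 - 126 = -1768/1643 - 126 = -208786/1643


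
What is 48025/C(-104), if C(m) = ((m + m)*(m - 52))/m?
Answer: -48025/312 ≈ -153.93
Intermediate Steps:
C(m) = -104 + 2*m (C(m) = ((2*m)*(-52 + m))/m = (2*m*(-52 + m))/m = -104 + 2*m)
48025/C(-104) = 48025/(-104 + 2*(-104)) = 48025/(-104 - 208) = 48025/(-312) = 48025*(-1/312) = -48025/312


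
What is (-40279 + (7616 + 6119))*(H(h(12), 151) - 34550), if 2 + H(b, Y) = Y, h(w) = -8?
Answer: 913140144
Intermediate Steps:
H(b, Y) = -2 + Y
(-40279 + (7616 + 6119))*(H(h(12), 151) - 34550) = (-40279 + (7616 + 6119))*((-2 + 151) - 34550) = (-40279 + 13735)*(149 - 34550) = -26544*(-34401) = 913140144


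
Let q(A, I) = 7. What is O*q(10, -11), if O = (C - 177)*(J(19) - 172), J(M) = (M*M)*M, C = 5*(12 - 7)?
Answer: -7114968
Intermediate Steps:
C = 25 (C = 5*5 = 25)
J(M) = M³ (J(M) = M²*M = M³)
O = -1016424 (O = (25 - 177)*(19³ - 172) = -152*(6859 - 172) = -152*6687 = -1016424)
O*q(10, -11) = -1016424*7 = -7114968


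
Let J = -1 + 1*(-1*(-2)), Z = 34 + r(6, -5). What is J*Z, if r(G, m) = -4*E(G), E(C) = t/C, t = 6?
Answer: 30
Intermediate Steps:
E(C) = 6/C
r(G, m) = -24/G
Z = 30 (Z = 34 - 24/6 = 34 - 24*1/6 = 34 - 4 = 30)
J = 1 (J = -1 + 1*2 = -1 + 2 = 1)
J*Z = 1*30 = 30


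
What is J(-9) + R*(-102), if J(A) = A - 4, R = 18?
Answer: -1849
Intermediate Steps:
J(A) = -4 + A
J(-9) + R*(-102) = (-4 - 9) + 18*(-102) = -13 - 1836 = -1849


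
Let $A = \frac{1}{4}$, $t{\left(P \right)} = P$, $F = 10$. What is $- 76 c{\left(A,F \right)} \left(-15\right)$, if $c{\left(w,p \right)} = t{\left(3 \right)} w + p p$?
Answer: $114855$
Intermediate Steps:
$A = \frac{1}{4} \approx 0.25$
$c{\left(w,p \right)} = p^{2} + 3 w$ ($c{\left(w,p \right)} = 3 w + p p = 3 w + p^{2} = p^{2} + 3 w$)
$- 76 c{\left(A,F \right)} \left(-15\right) = - 76 \left(10^{2} + 3 \cdot \frac{1}{4}\right) \left(-15\right) = - 76 \left(100 + \frac{3}{4}\right) \left(-15\right) = \left(-76\right) \frac{403}{4} \left(-15\right) = \left(-7657\right) \left(-15\right) = 114855$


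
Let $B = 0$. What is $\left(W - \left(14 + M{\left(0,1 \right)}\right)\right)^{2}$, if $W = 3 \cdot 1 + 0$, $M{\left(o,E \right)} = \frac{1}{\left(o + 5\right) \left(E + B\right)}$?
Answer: $\frac{3136}{25} \approx 125.44$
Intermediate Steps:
$M{\left(o,E \right)} = \frac{1}{E \left(5 + o\right)}$ ($M{\left(o,E \right)} = \frac{1}{\left(o + 5\right) \left(E + 0\right)} = \frac{1}{\left(5 + o\right) E} = \frac{1}{E \left(5 + o\right)}$)
$W = 3$ ($W = 3 + 0 = 3$)
$\left(W - \left(14 + M{\left(0,1 \right)}\right)\right)^{2} = \left(3 - \left(14 + \frac{1}{1 \left(5 + 0\right)}\right)\right)^{2} = \left(3 - \left(14 + 1 \cdot \frac{1}{5}\right)\right)^{2} = \left(3 - \frac{71}{5}\right)^{2} = \left(- \frac{56}{5}\right)^{2} = \frac{3136}{25}$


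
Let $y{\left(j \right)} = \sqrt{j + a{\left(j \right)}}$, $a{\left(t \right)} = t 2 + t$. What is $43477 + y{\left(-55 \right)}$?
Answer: $43477 + 2 i \sqrt{55} \approx 43477.0 + 14.832 i$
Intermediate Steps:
$a{\left(t \right)} = 3 t$ ($a{\left(t \right)} = 2 t + t = 3 t$)
$y{\left(j \right)} = 2 \sqrt{j}$ ($y{\left(j \right)} = \sqrt{j + 3 j} = \sqrt{4 j} = 2 \sqrt{j}$)
$43477 + y{\left(-55 \right)} = 43477 + 2 \sqrt{-55} = 43477 + 2 i \sqrt{55}$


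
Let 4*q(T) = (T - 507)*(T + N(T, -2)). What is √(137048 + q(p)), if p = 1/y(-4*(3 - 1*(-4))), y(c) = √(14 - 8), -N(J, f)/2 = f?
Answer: √(19661910 - 3018*√6)/12 ≈ 369.45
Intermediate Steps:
N(J, f) = -2*f
y(c) = √6
p = √6/6 (p = 1/(√6) = √6/6 ≈ 0.40825)
q(T) = (-507 + T)*(4 + T)/4 (q(T) = ((T - 507)*(T - 2*(-2)))/4 = ((-507 + T)*(T + 4))/4 = ((-507 + T)*(4 + T))/4 = (-507 + T)*(4 + T)/4)
√(137048 + q(p)) = √(137048 + (-507 - 503*√6/24 + (√6/6)²/4)) = √(137048 + (-507 - 503*√6/24 + (¼)*(⅙))) = √(137048 + (-507 - 503*√6/24 + 1/24)) = √(137048 + (-12167/24 - 503*√6/24)) = √(3276985/24 - 503*√6/24)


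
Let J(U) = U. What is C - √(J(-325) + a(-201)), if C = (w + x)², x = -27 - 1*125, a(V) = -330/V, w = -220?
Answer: 138384 - I*√1451555/67 ≈ 1.3838e+5 - 17.982*I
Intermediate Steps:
x = -152 (x = -27 - 125 = -152)
C = 138384 (C = (-220 - 152)² = (-372)² = 138384)
C - √(J(-325) + a(-201)) = 138384 - √(-325 - 330/(-201)) = 138384 - √(-325 - 330*(-1/201)) = 138384 - √(-325 + 110/67) = 138384 - √(-21665/67) = 138384 - I*√1451555/67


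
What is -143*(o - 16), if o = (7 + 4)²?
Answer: -15015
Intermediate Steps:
o = 121 (o = 11² = 121)
-143*(o - 16) = -143*(121 - 16) = -143*105 = -15015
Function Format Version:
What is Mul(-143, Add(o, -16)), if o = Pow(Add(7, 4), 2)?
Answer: -15015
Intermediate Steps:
o = 121 (o = Pow(11, 2) = 121)
Mul(-143, Add(o, -16)) = Mul(-143, Add(121, -16)) = Mul(-143, 105) = -15015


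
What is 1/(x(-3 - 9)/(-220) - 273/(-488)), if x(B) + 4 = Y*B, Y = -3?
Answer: 26840/11111 ≈ 2.4156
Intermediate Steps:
x(B) = -4 - 3*B
1/(x(-3 - 9)/(-220) - 273/(-488)) = 1/((-4 - 3*(-3 - 9))/(-220) - 273/(-488)) = 1/((-4 - 3*(-12))*(-1/220) - 273*(-1/488)) = 1/((-4 + 36)*(-1/220) + 273/488) = 1/(32*(-1/220) + 273/488) = 1/(-8/55 + 273/488) = 1/(11111/26840) = 26840/11111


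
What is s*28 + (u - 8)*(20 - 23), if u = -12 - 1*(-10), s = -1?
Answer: 2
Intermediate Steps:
u = -2 (u = -12 + 10 = -2)
s*28 + (u - 8)*(20 - 23) = -1*28 + (-2 - 8)*(20 - 23) = -28 - 10*(-3) = -28 + 30 = 2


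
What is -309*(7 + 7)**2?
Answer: -60564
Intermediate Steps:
-309*(7 + 7)**2 = -309*14**2 = -309*196 = -60564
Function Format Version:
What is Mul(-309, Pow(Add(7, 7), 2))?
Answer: -60564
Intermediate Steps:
Mul(-309, Pow(Add(7, 7), 2)) = Mul(-309, Pow(14, 2)) = Mul(-309, 196) = -60564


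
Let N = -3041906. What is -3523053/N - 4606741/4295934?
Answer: 280382519539/3266956852551 ≈ 0.085824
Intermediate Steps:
-3523053/N - 4606741/4295934 = -3523053/(-3041906) - 4606741/4295934 = -3523053*(-1/3041906) - 4606741*1/4295934 = 3523053/3041906 - 4606741/4295934 = 280382519539/3266956852551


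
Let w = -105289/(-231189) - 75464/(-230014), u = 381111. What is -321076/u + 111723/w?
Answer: 1132095198132857523523/7939378810037181 ≈ 1.4259e+5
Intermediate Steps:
w = 20832195371/26588353323 (w = -105289*(-1/231189) - 75464*(-1/230014) = 105289/231189 + 37732/115007 = 20832195371/26588353323 ≈ 0.78351)
-321076/u + 111723/w = -321076/381111 + 111723/(20832195371/26588353323) = -321076*1/381111 + 111723*(26588353323/20832195371) = -321076/381111 + 2970530598305529/20832195371 = 1132095198132857523523/7939378810037181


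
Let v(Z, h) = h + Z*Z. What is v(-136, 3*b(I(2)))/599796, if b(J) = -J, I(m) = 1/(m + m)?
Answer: 73981/2399184 ≈ 0.030836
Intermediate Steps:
I(m) = 1/(2*m)
v(Z, h) = h + Z²
v(-136, 3*b(I(2)))/599796 = (3*(-1/(2*2)) + (-136)²)/599796 = (3*(-1/(2*2)) + 18496)*(1/599796) = (3*(-1*¼) + 18496)*(1/599796) = (3*(-¼) + 18496)*(1/599796) = (-¾ + 18496)*(1/599796) = (73981/4)*(1/599796) = 73981/2399184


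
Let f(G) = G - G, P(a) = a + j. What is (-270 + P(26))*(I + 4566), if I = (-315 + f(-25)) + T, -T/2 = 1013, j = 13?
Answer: -513975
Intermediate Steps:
T = -2026 (T = -2*1013 = -2026)
P(a) = 13 + a (P(a) = a + 13 = 13 + a)
f(G) = 0
I = -2341 (I = (-315 + 0) - 2026 = -315 - 2026 = -2341)
(-270 + P(26))*(I + 4566) = (-270 + (13 + 26))*(-2341 + 4566) = (-270 + 39)*2225 = -231*2225 = -513975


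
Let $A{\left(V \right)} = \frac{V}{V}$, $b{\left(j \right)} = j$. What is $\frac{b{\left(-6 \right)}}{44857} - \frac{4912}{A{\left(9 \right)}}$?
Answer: $- \frac{220337590}{44857} \approx -4912.0$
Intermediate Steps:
$A{\left(V \right)} = 1$
$\frac{b{\left(-6 \right)}}{44857} - \frac{4912}{A{\left(9 \right)}} = - \frac{6}{44857} - \frac{4912}{1} = \left(-6\right) \frac{1}{44857} - 4912 = - \frac{6}{44857} - 4912 = - \frac{220337590}{44857}$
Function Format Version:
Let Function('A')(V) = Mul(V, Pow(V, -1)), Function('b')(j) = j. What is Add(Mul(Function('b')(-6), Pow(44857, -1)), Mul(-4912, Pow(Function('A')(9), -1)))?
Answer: Rational(-220337590, 44857) ≈ -4912.0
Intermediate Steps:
Function('A')(V) = 1
Add(Mul(Function('b')(-6), Pow(44857, -1)), Mul(-4912, Pow(Function('A')(9), -1))) = Add(Mul(-6, Pow(44857, -1)), Mul(-4912, Pow(1, -1))) = Add(Mul(-6, Rational(1, 44857)), Mul(-4912, 1)) = Add(Rational(-6, 44857), -4912) = Rational(-220337590, 44857)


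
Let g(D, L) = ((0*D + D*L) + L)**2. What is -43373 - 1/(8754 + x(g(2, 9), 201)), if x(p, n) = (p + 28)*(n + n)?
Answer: -13578698365/313068 ≈ -43373.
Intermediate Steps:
g(D, L) = (L + D*L)**2 (g(D, L) = ((0 + D*L) + L)**2 = (D*L + L)**2 = (L + D*L)**2)
x(p, n) = 2*n*(28 + p) (x(p, n) = (28 + p)*(2*n) = 2*n*(28 + p))
-43373 - 1/(8754 + x(g(2, 9), 201)) = -43373 - 1/(8754 + 2*201*(28 + 9**2*(1 + 2)**2)) = -43373 - 1/(8754 + 2*201*(28 + 81*3**2)) = -43373 - 1/(8754 + 2*201*(28 + 81*9)) = -43373 - 1/(8754 + 2*201*(28 + 729)) = -43373 - 1/(8754 + 2*201*757) = -43373 - 1/(8754 + 304314) = -43373 - 1/313068 = -13578698365/313068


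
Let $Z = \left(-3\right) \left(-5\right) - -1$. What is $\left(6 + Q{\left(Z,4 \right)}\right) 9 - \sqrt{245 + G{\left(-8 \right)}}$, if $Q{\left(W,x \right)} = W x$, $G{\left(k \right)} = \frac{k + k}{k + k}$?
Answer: $630 - \sqrt{246} \approx 614.32$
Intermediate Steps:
$G{\left(k \right)} = 1$ ($G{\left(k \right)} = \frac{2 k}{2 k} = 2 k \frac{1}{2 k} = 1$)
$Z = 16$ ($Z = 15 + 1 = 16$)
$\left(6 + Q{\left(Z,4 \right)}\right) 9 - \sqrt{245 + G{\left(-8 \right)}} = \left(6 + 16 \cdot 4\right) 9 - \sqrt{245 + 1} = \left(6 + 64\right) 9 - \sqrt{246} = 70 \cdot 9 - \sqrt{246} = 630 - \sqrt{246}$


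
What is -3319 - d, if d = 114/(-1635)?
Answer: -1808817/545 ≈ -3318.9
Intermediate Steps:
d = -38/545 (d = 114*(-1/1635) = -38/545 ≈ -0.069725)
-3319 - d = -3319 - 1*(-38/545) = -3319 + 38/545 = -1808817/545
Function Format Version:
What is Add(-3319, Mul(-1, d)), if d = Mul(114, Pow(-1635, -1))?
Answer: Rational(-1808817, 545) ≈ -3318.9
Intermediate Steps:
d = Rational(-38, 545) (d = Mul(114, Rational(-1, 1635)) = Rational(-38, 545) ≈ -0.069725)
Add(-3319, Mul(-1, d)) = Add(-3319, Mul(-1, Rational(-38, 545))) = Add(-3319, Rational(38, 545)) = Rational(-1808817, 545)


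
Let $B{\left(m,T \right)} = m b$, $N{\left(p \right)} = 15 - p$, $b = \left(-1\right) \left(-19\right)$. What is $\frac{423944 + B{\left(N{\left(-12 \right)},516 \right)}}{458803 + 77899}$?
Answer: $\frac{424457}{536702} \approx 0.79086$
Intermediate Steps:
$b = 19$
$B{\left(m,T \right)} = 19 m$ ($B{\left(m,T \right)} = m 19 = 19 m$)
$\frac{423944 + B{\left(N{\left(-12 \right)},516 \right)}}{458803 + 77899} = \frac{423944 + 19 \left(15 - -12\right)}{458803 + 77899} = \frac{423944 + 19 \left(15 + 12\right)}{536702} = \left(423944 + 19 \cdot 27\right) \frac{1}{536702} = \left(423944 + 513\right) \frac{1}{536702} = 424457 \cdot \frac{1}{536702} = \frac{424457}{536702}$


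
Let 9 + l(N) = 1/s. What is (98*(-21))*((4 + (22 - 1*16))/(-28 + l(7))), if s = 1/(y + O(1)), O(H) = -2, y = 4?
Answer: 588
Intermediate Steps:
s = ½ (s = 1/(4 - 2) = 1/2 = ½ ≈ 0.50000)
l(N) = -7 (l(N) = -9 + 1/(½) = -9 + 2 = -7)
(98*(-21))*((4 + (22 - 1*16))/(-28 + l(7))) = (98*(-21))*((4 + (22 - 1*16))/(-28 - 7)) = -2058*(4 + (22 - 16))/(-35) = -2058*(4 + 6)*(-1)/35 = -20580*(-1)/35 = -2058*(-2/7) = 588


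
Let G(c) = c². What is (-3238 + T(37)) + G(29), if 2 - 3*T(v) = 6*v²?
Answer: -15403/3 ≈ -5134.3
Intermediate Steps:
T(v) = ⅔ - 2*v²
(-3238 + T(37)) + G(29) = (-3238 + (⅔ - 2*37²)) + 29² = (-3238 + (⅔ - 2*1369)) + 841 = (-3238 + (⅔ - 2738)) + 841 = (-3238 - 8212/3) + 841 = -17926/3 + 841 = -15403/3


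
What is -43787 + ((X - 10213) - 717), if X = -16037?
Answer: -70754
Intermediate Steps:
-43787 + ((X - 10213) - 717) = -43787 + ((-16037 - 10213) - 717) = -43787 + (-26250 - 717) = -43787 - 26967 = -70754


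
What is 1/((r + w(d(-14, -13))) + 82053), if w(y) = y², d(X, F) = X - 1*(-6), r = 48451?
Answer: 1/130568 ≈ 7.6588e-6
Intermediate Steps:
d(X, F) = 6 + X (d(X, F) = X + 6 = 6 + X)
1/((r + w(d(-14, -13))) + 82053) = 1/((48451 + (6 - 14)²) + 82053) = 1/((48451 + (-8)²) + 82053) = 1/((48451 + 64) + 82053) = 1/(48515 + 82053) = 1/130568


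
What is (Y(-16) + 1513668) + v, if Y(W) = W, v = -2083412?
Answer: -569760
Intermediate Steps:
(Y(-16) + 1513668) + v = (-16 + 1513668) - 2083412 = 1513652 - 2083412 = -569760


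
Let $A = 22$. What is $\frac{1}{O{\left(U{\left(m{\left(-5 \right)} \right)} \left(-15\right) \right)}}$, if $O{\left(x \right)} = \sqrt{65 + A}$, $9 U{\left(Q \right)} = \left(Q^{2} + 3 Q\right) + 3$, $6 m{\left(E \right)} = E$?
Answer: $\frac{\sqrt{87}}{87} \approx 0.10721$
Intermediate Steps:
$m{\left(E \right)} = \frac{E}{6}$
$U{\left(Q \right)} = \frac{1}{3} + \frac{Q}{3} + \frac{Q^{2}}{9}$ ($U{\left(Q \right)} = \frac{\left(Q^{2} + 3 Q\right) + 3}{9} = \frac{3 + Q^{2} + 3 Q}{9} = \frac{1}{3} + \frac{Q}{3} + \frac{Q^{2}}{9}$)
$O{\left(x \right)} = \sqrt{87}$ ($O{\left(x \right)} = \sqrt{65 + 22} = \sqrt{87}$)
$\frac{1}{O{\left(U{\left(m{\left(-5 \right)} \right)} \left(-15\right) \right)}} = \frac{1}{\sqrt{87}} = \frac{\sqrt{87}}{87}$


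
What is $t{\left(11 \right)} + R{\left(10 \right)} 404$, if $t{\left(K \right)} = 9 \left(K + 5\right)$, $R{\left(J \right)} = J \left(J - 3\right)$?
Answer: $28424$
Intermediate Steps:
$R{\left(J \right)} = J \left(-3 + J\right)$
$t{\left(K \right)} = 45 + 9 K$ ($t{\left(K \right)} = 9 \left(5 + K\right) = 45 + 9 K$)
$t{\left(11 \right)} + R{\left(10 \right)} 404 = \left(45 + 9 \cdot 11\right) + 10 \left(-3 + 10\right) 404 = \left(45 + 99\right) + 10 \cdot 7 \cdot 404 = 144 + 70 \cdot 404 = 144 + 28280 = 28424$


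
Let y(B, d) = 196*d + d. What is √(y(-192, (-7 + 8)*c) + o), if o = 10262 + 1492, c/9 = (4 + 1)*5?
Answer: 3*√6231 ≈ 236.81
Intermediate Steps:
c = 225 (c = 9*((4 + 1)*5) = 9*(5*5) = 9*25 = 225)
y(B, d) = 197*d
o = 11754
√(y(-192, (-7 + 8)*c) + o) = √(197*((-7 + 8)*225) + 11754) = √(197*(1*225) + 11754) = √(197*225 + 11754) = √(44325 + 11754) = √56079 = 3*√6231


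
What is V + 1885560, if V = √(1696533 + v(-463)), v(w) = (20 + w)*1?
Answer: 1885560 + √1696090 ≈ 1.8869e+6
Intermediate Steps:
v(w) = 20 + w
V = √1696090 (V = √(1696533 + (20 - 463)) = √(1696533 - 443) = √1696090 ≈ 1302.3)
V + 1885560 = √1696090 + 1885560 = 1885560 + √1696090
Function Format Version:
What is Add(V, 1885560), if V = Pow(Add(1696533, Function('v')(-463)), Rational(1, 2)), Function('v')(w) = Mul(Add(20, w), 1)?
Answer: Add(1885560, Pow(1696090, Rational(1, 2))) ≈ 1.8869e+6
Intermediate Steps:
Function('v')(w) = Add(20, w)
V = Pow(1696090, Rational(1, 2)) (V = Pow(Add(1696533, Add(20, -463)), Rational(1, 2)) = Pow(Add(1696533, -443), Rational(1, 2)) = Pow(1696090, Rational(1, 2)) ≈ 1302.3)
Add(V, 1885560) = Add(Pow(1696090, Rational(1, 2)), 1885560) = Add(1885560, Pow(1696090, Rational(1, 2)))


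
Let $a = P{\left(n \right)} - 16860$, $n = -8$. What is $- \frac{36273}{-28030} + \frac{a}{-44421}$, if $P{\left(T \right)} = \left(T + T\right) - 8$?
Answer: $\frac{10370853}{6194630} \approx 1.6742$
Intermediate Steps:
$P{\left(T \right)} = -8 + 2 T$ ($P{\left(T \right)} = 2 T - 8 = -8 + 2 T$)
$a = -16884$ ($a = \left(-8 + 2 \left(-8\right)\right) - 16860 = \left(-8 - 16\right) - 16860 = -24 - 16860 = -16884$)
$- \frac{36273}{-28030} + \frac{a}{-44421} = - \frac{36273}{-28030} - \frac{16884}{-44421} = \left(-36273\right) \left(- \frac{1}{28030}\right) - - \frac{84}{221} = \frac{36273}{28030} + \frac{84}{221} = \frac{10370853}{6194630}$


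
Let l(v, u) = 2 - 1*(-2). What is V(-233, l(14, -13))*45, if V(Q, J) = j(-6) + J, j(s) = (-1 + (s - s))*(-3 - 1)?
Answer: 360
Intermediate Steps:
j(s) = 4 (j(s) = (-1 + 0)*(-4) = -1*(-4) = 4)
l(v, u) = 4 (l(v, u) = 2 + 2 = 4)
V(Q, J) = 4 + J
V(-233, l(14, -13))*45 = (4 + 4)*45 = 8*45 = 360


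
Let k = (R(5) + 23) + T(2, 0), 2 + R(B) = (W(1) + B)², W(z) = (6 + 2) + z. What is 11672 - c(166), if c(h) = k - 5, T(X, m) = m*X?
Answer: 11460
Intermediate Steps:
W(z) = 8 + z
T(X, m) = X*m
R(B) = -2 + (9 + B)² (R(B) = -2 + ((8 + 1) + B)² = -2 + (9 + B)²)
k = 217 (k = ((-2 + (9 + 5)²) + 23) + 2*0 = ((-2 + 14²) + 23) + 0 = ((-2 + 196) + 23) + 0 = (194 + 23) + 0 = 217 + 0 = 217)
c(h) = 212 (c(h) = 217 - 5 = 212)
11672 - c(166) = 11672 - 1*212 = 11672 - 212 = 11460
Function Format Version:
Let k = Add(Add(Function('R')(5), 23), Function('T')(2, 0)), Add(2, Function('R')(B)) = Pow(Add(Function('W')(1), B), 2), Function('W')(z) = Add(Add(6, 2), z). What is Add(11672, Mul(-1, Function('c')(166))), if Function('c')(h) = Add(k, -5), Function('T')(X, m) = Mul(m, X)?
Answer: 11460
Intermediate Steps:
Function('W')(z) = Add(8, z)
Function('T')(X, m) = Mul(X, m)
Function('R')(B) = Add(-2, Pow(Add(9, B), 2)) (Function('R')(B) = Add(-2, Pow(Add(Add(8, 1), B), 2)) = Add(-2, Pow(Add(9, B), 2)))
k = 217 (k = Add(Add(Add(-2, Pow(Add(9, 5), 2)), 23), Mul(2, 0)) = Add(Add(Add(-2, Pow(14, 2)), 23), 0) = Add(Add(Add(-2, 196), 23), 0) = Add(Add(194, 23), 0) = Add(217, 0) = 217)
Function('c')(h) = 212 (Function('c')(h) = Add(217, -5) = 212)
Add(11672, Mul(-1, Function('c')(166))) = Add(11672, Mul(-1, 212)) = Add(11672, -212) = 11460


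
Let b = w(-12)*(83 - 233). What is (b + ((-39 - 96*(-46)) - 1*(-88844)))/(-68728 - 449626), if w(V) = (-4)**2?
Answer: -90821/518354 ≈ -0.17521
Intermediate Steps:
w(V) = 16
b = -2400 (b = 16*(83 - 233) = 16*(-150) = -2400)
(b + ((-39 - 96*(-46)) - 1*(-88844)))/(-68728 - 449626) = (-2400 + ((-39 - 96*(-46)) - 1*(-88844)))/(-68728 - 449626) = (-2400 + ((-39 + 4416) + 88844))/(-518354) = (-2400 + (4377 + 88844))*(-1/518354) = (-2400 + 93221)*(-1/518354) = 90821*(-1/518354) = -90821/518354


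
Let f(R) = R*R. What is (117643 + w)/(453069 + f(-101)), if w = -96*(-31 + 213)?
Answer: 100171/463270 ≈ 0.21623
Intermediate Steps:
f(R) = R**2
w = -17472 (w = -96*182 = -17472)
(117643 + w)/(453069 + f(-101)) = (117643 - 17472)/(453069 + (-101)**2) = 100171/(453069 + 10201) = 100171/463270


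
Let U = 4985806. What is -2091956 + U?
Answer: 2893850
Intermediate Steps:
-2091956 + U = -2091956 + 4985806 = 2893850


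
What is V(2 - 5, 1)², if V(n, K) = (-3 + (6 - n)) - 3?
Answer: 9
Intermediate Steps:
V(n, K) = -n (V(n, K) = (3 - n) - 3 = -n)
V(2 - 5, 1)² = (-(2 - 5))² = (-1*(-3))² = 3² = 9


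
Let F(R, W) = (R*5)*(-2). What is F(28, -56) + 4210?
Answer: 3930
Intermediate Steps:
F(R, W) = -10*R (F(R, W) = (5*R)*(-2) = -10*R)
F(28, -56) + 4210 = -10*28 + 4210 = -280 + 4210 = 3930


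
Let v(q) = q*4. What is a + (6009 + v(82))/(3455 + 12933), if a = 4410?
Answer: 72277417/16388 ≈ 4410.4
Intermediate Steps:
v(q) = 4*q
a + (6009 + v(82))/(3455 + 12933) = 4410 + (6009 + 4*82)/(3455 + 12933) = 4410 + (6009 + 328)/16388 = 4410 + 6337*(1/16388) = 4410 + 6337/16388 = 72277417/16388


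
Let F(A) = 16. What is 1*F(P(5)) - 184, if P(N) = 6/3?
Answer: -168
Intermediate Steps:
P(N) = 2 (P(N) = 6*(1/3) = 2)
1*F(P(5)) - 184 = 1*16 - 184 = 16 - 184 = -168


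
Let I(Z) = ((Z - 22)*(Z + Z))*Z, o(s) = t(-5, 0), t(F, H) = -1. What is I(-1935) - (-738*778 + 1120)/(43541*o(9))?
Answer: -638088855610694/43541 ≈ -1.4655e+10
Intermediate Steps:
o(s) = -1
I(Z) = 2*Z**2*(-22 + Z) (I(Z) = ((-22 + Z)*(2*Z))*Z = (2*Z*(-22 + Z))*Z = 2*Z**2*(-22 + Z))
I(-1935) - (-738*778 + 1120)/(43541*o(9)) = 2*(-1935)**2*(-22 - 1935) - (-738*778 + 1120)/(43541*(-1)) = 2*3744225*(-1957) - (-574164 + 1120)/(-43541) = -14654896650 - (-573044)*(-1)/43541 = -14654896650 - 1*573044/43541 = -14654896650 - 573044/43541 = -638088855610694/43541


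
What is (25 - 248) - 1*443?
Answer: -666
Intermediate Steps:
(25 - 248) - 1*443 = -223 - 443 = -666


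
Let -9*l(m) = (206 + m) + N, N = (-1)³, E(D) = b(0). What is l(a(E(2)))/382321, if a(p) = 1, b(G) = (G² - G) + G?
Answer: -206/3440889 ≈ -5.9868e-5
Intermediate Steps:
b(G) = G²
E(D) = 0 (E(D) = 0² = 0)
N = -1
l(m) = -205/9 - m/9 (l(m) = -((206 + m) - 1)/9 = -(205 + m)/9 = -205/9 - m/9)
l(a(E(2)))/382321 = (-205/9 - ⅑*1)/382321 = (-205/9 - ⅑)*(1/382321) = -206/9*1/382321 = -206/3440889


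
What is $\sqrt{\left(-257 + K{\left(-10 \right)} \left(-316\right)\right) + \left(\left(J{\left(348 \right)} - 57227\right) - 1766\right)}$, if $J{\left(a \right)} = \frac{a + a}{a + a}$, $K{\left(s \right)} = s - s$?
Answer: $i \sqrt{59249} \approx 243.41 i$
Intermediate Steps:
$K{\left(s \right)} = 0$
$J{\left(a \right)} = 1$ ($J{\left(a \right)} = \frac{2 a}{2 a} = 2 a \frac{1}{2 a} = 1$)
$\sqrt{\left(-257 + K{\left(-10 \right)} \left(-316\right)\right) + \left(\left(J{\left(348 \right)} - 57227\right) - 1766\right)} = \sqrt{\left(-257 + 0 \left(-316\right)\right) + \left(\left(1 - 57227\right) - 1766\right)} = \sqrt{\left(-257 + 0\right) - 58992} = \sqrt{-257 - 58992} = \sqrt{-59249} = i \sqrt{59249}$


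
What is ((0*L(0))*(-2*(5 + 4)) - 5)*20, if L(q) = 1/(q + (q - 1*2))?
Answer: -100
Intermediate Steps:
L(q) = 1/(-2 + 2*q) (L(q) = 1/(q + (q - 2)) = 1/(q + (-2 + q)) = 1/(-2 + 2*q))
((0*L(0))*(-2*(5 + 4)) - 5)*20 = ((0*(1/(2*(-1 + 0))))*(-2*(5 + 4)) - 5)*20 = ((0*((½)/(-1)))*(-2*9) - 5)*20 = ((0*((½)*(-1)))*(-18) - 5)*20 = ((0*(-½))*(-18) - 5)*20 = (0*(-18) - 5)*20 = (0 - 5)*20 = -5*20 = -100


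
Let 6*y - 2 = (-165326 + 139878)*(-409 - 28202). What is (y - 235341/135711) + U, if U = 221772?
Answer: 5499487359352/45237 ≈ 1.2157e+8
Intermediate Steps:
y = 364046365/3 (y = ⅓ + ((-165326 + 139878)*(-409 - 28202))/6 = ⅓ + (-25448*(-28611))/6 = ⅓ + (⅙)*728092728 = ⅓ + 121348788 = 364046365/3 ≈ 1.2135e+8)
(y - 235341/135711) + U = (364046365/3 - 235341/135711) + 221772 = (364046365/3 - 235341*1/135711) + 221772 = (364046365/3 - 26149/15079) + 221772 = 5489455059388/45237 + 221772 = 5499487359352/45237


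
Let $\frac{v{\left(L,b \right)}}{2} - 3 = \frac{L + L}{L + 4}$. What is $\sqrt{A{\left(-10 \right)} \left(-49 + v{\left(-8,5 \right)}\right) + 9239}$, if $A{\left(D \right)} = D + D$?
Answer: $\sqrt{9939} \approx 99.695$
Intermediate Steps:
$A{\left(D \right)} = 2 D$
$v{\left(L,b \right)} = 6 + \frac{4 L}{4 + L}$ ($v{\left(L,b \right)} = 6 + 2 \frac{L + L}{L + 4} = 6 + 2 \frac{2 L}{4 + L} = 6 + \frac{4 L}{4 + L}$)
$\sqrt{A{\left(-10 \right)} \left(-49 + v{\left(-8,5 \right)}\right) + 9239} = \sqrt{2 \left(-10\right) \left(-49 + \frac{2 \left(12 + 5 \left(-8\right)\right)}{4 - 8}\right) + 9239} = \sqrt{- 20 \left(-49 + \frac{2 \left(12 - 40\right)}{-4}\right) + 9239} = \sqrt{- 20 \left(-49 + 2 \left(- \frac{1}{4}\right) \left(-28\right)\right) + 9239} = \sqrt{- 20 \left(-49 + 14\right) + 9239} = \sqrt{\left(-20\right) \left(-35\right) + 9239} = \sqrt{700 + 9239} = \sqrt{9939}$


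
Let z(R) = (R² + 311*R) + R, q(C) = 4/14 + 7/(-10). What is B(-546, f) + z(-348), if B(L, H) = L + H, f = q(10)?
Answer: 838711/70 ≈ 11982.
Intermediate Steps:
q(C) = -29/70 (q(C) = 4*(1/14) + 7*(-⅒) = 2/7 - 7/10 = -29/70)
z(R) = R² + 312*R
f = -29/70 ≈ -0.41429
B(L, H) = H + L
B(-546, f) + z(-348) = (-29/70 - 546) - 348*(312 - 348) = -38249/70 - 348*(-36) = -38249/70 + 12528 = 838711/70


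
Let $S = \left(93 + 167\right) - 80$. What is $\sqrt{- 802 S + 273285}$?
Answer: $15 \sqrt{573} \approx 359.06$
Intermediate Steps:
$S = 180$ ($S = 260 - 80 = 180$)
$\sqrt{- 802 S + 273285} = \sqrt{\left(-802\right) 180 + 273285} = \sqrt{-144360 + 273285} = \sqrt{128925} = 15 \sqrt{573}$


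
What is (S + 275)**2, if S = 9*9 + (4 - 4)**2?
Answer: 126736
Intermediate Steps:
S = 81 (S = 81 + 0**2 = 81 + 0 = 81)
(S + 275)**2 = (81 + 275)**2 = 356**2 = 126736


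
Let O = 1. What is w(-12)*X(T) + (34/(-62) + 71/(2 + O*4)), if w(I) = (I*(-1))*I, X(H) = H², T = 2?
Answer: -105037/186 ≈ -564.71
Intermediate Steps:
w(I) = -I² (w(I) = (-I)*I = -I²)
w(-12)*X(T) + (34/(-62) + 71/(2 + O*4)) = -1*(-12)²*2² + (34/(-62) + 71/(2 + 1*4)) = -1*144*4 + (34*(-1/62) + 71/(2 + 4)) = -144*4 + (-17/31 + 71/6) = -576 + (-17/31 + 71*(⅙)) = -576 + (-17/31 + 71/6) = -576 + 2099/186 = -105037/186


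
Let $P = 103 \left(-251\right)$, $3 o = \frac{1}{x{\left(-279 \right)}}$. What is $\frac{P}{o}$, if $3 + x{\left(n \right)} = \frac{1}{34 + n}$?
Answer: $\frac{57083424}{245} \approx 2.3299 \cdot 10^{5}$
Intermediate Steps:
$x{\left(n \right)} = -3 + \frac{1}{34 + n}$
$o = - \frac{245}{2208}$ ($o = \frac{1}{3 \frac{-101 - -837}{34 - 279}} = \frac{1}{3 \frac{-101 + 837}{-245}} = \frac{1}{3 \left(\left(- \frac{1}{245}\right) 736\right)} = \frac{1}{3 \left(- \frac{736}{245}\right)} = \frac{1}{3} \left(- \frac{245}{736}\right) = - \frac{245}{2208} \approx -0.11096$)
$P = -25853$
$\frac{P}{o} = - \frac{25853}{- \frac{245}{2208}} = \left(-25853\right) \left(- \frac{2208}{245}\right) = \frac{57083424}{245}$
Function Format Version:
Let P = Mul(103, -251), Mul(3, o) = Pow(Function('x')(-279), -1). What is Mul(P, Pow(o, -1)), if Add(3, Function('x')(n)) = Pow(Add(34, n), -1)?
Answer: Rational(57083424, 245) ≈ 2.3299e+5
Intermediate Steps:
Function('x')(n) = Add(-3, Pow(Add(34, n), -1))
o = Rational(-245, 2208) (o = Mul(Rational(1, 3), Pow(Mul(Pow(Add(34, -279), -1), Add(-101, Mul(-3, -279))), -1)) = Mul(Rational(1, 3), Pow(Mul(Pow(-245, -1), Add(-101, 837)), -1)) = Mul(Rational(1, 3), Pow(Mul(Rational(-1, 245), 736), -1)) = Mul(Rational(1, 3), Pow(Rational(-736, 245), -1)) = Mul(Rational(1, 3), Rational(-245, 736)) = Rational(-245, 2208) ≈ -0.11096)
P = -25853
Mul(P, Pow(o, -1)) = Mul(-25853, Pow(Rational(-245, 2208), -1)) = Mul(-25853, Rational(-2208, 245)) = Rational(57083424, 245)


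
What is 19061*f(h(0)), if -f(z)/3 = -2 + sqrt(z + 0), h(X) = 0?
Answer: 114366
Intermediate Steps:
f(z) = 6 - 3*sqrt(z) (f(z) = -3*(-2 + sqrt(z + 0)) = -3*(-2 + sqrt(z)) = 6 - 3*sqrt(z))
19061*f(h(0)) = 19061*(6 - 3*sqrt(0)) = 19061*(6 - 3*0) = 19061*(6 + 0) = 19061*6 = 114366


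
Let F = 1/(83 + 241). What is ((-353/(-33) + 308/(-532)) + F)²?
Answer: 469719700321/4585456656 ≈ 102.44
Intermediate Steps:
F = 1/324 ≈ 0.0030864
((-353/(-33) + 308/(-532)) + F)² = ((-353/(-33) + 308/(-532)) + 1/324)² = ((-353*(-1/33) + 308*(-1/532)) + 1/324)² = ((353/33 - 11/19) + 1/324)² = (6344/627 + 1/324)² = (685361/67716)² = 469719700321/4585456656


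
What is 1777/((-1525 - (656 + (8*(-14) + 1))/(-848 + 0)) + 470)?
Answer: -1506896/894095 ≈ -1.6854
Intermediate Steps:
1777/((-1525 - (656 + (8*(-14) + 1))/(-848 + 0)) + 470) = 1777/((-1525 - (656 + (-112 + 1))/(-848)) + 470) = 1777/((-1525 - (656 - 111)*(-1)/848) + 470) = 1777/((-1525 - 545*(-1)/848) + 470) = 1777/((-1525 - 1*(-545/848)) + 470) = 1777/((-1525 + 545/848) + 470) = 1777/(-1292655/848 + 470) = 1777/(-894095/848) = 1777*(-848/894095) = -1506896/894095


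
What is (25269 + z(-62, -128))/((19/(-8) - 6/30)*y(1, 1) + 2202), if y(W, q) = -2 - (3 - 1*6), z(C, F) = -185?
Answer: 1003360/87977 ≈ 11.405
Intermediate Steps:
y(W, q) = 1 (y(W, q) = -2 - (3 - 6) = -2 - 1*(-3) = -2 + 3 = 1)
(25269 + z(-62, -128))/((19/(-8) - 6/30)*y(1, 1) + 2202) = (25269 - 185)/((19/(-8) - 6/30)*1 + 2202) = 25084/((19*(-⅛) - 6*1/30)*1 + 2202) = 25084/((-19/8 - ⅕)*1 + 2202) = 25084/(-103/40*1 + 2202) = 25084/(-103/40 + 2202) = 25084/(87977/40) = 25084*(40/87977) = 1003360/87977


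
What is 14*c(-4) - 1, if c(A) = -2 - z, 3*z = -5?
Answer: -17/3 ≈ -5.6667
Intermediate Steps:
z = -5/3 (z = (1/3)*(-5) = -5/3 ≈ -1.6667)
c(A) = -1/3 (c(A) = -2 - 1*(-5/3) = -2 + 5/3 = -1/3)
14*c(-4) - 1 = 14*(-1/3) - 1 = -14/3 - 1 = -17/3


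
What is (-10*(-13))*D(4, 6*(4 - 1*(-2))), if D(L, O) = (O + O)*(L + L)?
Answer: 74880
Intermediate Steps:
D(L, O) = 4*L*O (D(L, O) = (2*O)*(2*L) = 4*L*O)
(-10*(-13))*D(4, 6*(4 - 1*(-2))) = (-10*(-13))*(4*4*(6*(4 - 1*(-2)))) = 130*(4*4*(6*(4 + 2))) = 130*(4*4*(6*6)) = 130*(4*4*36) = 130*576 = 74880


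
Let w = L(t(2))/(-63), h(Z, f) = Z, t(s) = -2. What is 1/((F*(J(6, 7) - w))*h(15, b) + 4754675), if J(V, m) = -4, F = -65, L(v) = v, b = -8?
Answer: 21/99930725 ≈ 2.1015e-7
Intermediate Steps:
w = 2/63 (w = -2/(-63) = -2*(-1/63) = 2/63 ≈ 0.031746)
1/((F*(J(6, 7) - w))*h(15, b) + 4754675) = 1/(-65*(-4 - 1*2/63)*15 + 4754675) = 1/(-65*(-4 - 2/63)*15 + 4754675) = 1/(-65*(-254/63)*15 + 4754675) = 1/((16510/63)*15 + 4754675) = 1/(82550/21 + 4754675) = 1/(99930725/21) = 21/99930725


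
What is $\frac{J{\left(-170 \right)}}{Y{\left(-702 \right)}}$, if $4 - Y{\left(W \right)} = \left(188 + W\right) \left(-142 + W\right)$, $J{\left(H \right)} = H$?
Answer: $\frac{85}{216906} \approx 0.00039187$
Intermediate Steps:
$Y{\left(W \right)} = 4 - \left(-142 + W\right) \left(188 + W\right)$ ($Y{\left(W \right)} = 4 - \left(188 + W\right) \left(-142 + W\right) = 4 - \left(-142 + W\right) \left(188 + W\right)$)
$\frac{J{\left(-170 \right)}}{Y{\left(-702 \right)}} = - \frac{170}{26700 - \left(-702\right)^{2} - -32292} = - \frac{170}{26700 - 492804 + 32292} = - \frac{170}{-433812} = \left(-170\right) \left(- \frac{1}{433812}\right) = \frac{85}{216906}$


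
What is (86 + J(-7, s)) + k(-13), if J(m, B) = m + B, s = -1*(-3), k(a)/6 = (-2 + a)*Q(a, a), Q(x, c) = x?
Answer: 1252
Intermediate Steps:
k(a) = 6*a*(-2 + a) (k(a) = 6*((-2 + a)*a) = 6*(a*(-2 + a)) = 6*a*(-2 + a))
s = 3
J(m, B) = B + m
(86 + J(-7, s)) + k(-13) = (86 + (3 - 7)) + 6*(-13)*(-2 - 13) = (86 - 4) + 6*(-13)*(-15) = 82 + 1170 = 1252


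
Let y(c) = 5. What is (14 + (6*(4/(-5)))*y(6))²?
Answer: 100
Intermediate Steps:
(14 + (6*(4/(-5)))*y(6))² = (14 + (6*(4/(-5)))*5)² = (14 + (6*(4*(-⅕)))*5)² = (14 + (6*(-⅘))*5)² = (14 - 24/5*5)² = (14 - 24)² = (-10)² = 100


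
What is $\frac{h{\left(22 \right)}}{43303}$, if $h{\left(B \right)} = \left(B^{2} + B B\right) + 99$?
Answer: $\frac{1067}{43303} \approx 0.02464$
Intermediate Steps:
$h{\left(B \right)} = 99 + 2 B^{2}$ ($h{\left(B \right)} = \left(B^{2} + B^{2}\right) + 99 = 2 B^{2} + 99 = 99 + 2 B^{2}$)
$\frac{h{\left(22 \right)}}{43303} = \frac{99 + 2 \cdot 22^{2}}{43303} = \left(99 + 2 \cdot 484\right) \frac{1}{43303} = \left(99 + 968\right) \frac{1}{43303} = 1067 \cdot \frac{1}{43303} = \frac{1067}{43303}$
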